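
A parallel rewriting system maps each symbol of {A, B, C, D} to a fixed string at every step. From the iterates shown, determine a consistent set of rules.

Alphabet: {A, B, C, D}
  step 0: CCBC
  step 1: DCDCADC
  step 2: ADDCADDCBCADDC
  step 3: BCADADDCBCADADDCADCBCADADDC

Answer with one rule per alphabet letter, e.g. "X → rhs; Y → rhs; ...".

A->BC, B->A, C->DC, D->AD

  step 2 ⇒ step 3: ADDCADDCBCADDC ⇒ BC·AD·AD·DC·BC·AD·AD·DC·A·DC·BC·AD·AD·DC
    A ↦ BC
    B ↦ A
    C ↦ DC
    D ↦ AD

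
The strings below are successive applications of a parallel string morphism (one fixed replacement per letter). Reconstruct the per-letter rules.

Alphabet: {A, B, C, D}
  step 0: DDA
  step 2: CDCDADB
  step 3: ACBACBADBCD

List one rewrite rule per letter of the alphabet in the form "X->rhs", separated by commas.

  step 2 ⇒ step 3: CDCDADB ⇒ AC·B·AC·B·AD·B·CD
    A ↦ AD
    B ↦ CD
    C ↦ AC
    D ↦ B

A->AD, B->CD, C->AC, D->B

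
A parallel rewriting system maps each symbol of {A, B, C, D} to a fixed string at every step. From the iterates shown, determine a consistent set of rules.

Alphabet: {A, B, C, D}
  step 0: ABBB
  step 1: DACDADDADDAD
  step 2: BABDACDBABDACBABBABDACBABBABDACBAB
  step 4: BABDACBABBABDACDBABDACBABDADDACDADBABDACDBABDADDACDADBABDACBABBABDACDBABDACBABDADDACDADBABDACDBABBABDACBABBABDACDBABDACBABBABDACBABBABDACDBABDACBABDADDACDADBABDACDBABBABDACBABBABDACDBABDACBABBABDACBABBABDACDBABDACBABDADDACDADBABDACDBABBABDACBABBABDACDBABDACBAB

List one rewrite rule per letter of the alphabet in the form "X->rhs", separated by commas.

  step 1 ⇒ step 2: DACDADDADDAD ⇒ BAB·DAC·D·BAB·DAC·BAB·BAB·DAC·BAB·BAB·DAC·BAB
    A ↦ DAC
    C ↦ D
    D ↦ BAB
  step 0 ⇒ step 1: ABBB ⇒ DAC·DAD·DAD·DAD
    B ↦ DAD

A->DAC, B->DAD, C->D, D->BAB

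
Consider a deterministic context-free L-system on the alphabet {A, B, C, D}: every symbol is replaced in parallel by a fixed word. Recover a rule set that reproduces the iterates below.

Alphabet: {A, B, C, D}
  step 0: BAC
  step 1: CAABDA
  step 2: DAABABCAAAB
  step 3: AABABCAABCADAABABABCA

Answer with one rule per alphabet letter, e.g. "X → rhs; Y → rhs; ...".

A->AB, B->CA, C->DA, D->A

  step 2 ⇒ step 3: DAABABCAAAB ⇒ A·AB·AB·CA·AB·CA·DA·AB·AB·AB·CA
    A ↦ AB
    B ↦ CA
    C ↦ DA
    D ↦ A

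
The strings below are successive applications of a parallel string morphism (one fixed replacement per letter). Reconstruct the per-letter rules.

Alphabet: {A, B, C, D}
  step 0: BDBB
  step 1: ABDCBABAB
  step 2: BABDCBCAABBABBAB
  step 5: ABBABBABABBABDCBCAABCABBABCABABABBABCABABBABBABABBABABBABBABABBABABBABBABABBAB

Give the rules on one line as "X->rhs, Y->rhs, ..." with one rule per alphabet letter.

A->B, B->AB, C->CA, D->DCB

  step 1 ⇒ step 2: ABDCBABAB ⇒ B·AB·DCB·CA·AB·B·AB·B·AB
    A ↦ B
    B ↦ AB
    C ↦ CA
    D ↦ DCB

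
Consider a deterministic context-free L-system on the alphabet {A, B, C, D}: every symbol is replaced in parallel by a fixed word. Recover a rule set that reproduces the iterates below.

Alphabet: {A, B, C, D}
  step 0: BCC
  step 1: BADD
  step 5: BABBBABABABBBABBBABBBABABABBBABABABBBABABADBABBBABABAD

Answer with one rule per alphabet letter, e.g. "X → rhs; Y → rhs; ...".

  step 0 ⇒ step 1: BCC ⇒ BA·D·D
    B ↦ BA
    C ↦ D
    A ↦ BB  (constrained at step 1)
    D ↦ BC  (constrained at step 1)

A->BB, B->BA, C->D, D->BC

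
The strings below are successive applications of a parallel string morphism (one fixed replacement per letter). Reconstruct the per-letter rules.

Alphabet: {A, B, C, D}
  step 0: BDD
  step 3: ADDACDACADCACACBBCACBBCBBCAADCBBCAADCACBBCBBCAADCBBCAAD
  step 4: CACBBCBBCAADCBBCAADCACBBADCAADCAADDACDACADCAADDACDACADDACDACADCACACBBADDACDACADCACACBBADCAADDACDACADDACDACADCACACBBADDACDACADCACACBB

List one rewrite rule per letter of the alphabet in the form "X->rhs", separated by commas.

  step 3 ⇒ step 4: ADDACDACADCACACBBCACBBCBBCAADCBBCAADCACBBCBBCAADCBBCAAD ⇒ CA·CBB·CBB·CA·AD·CBB·CA·AD·CA·CBB·AD·CA·AD·CA·AD·DAC·DAC·AD·CA·AD·DAC·DAC·AD·DAC·DAC·AD·CA·CA·CBB·AD·DAC·DAC·AD·CA·CA·CBB·AD·CA·AD·DAC·DAC·AD·DAC·DAC·AD·CA·CA·CBB·AD·DAC·DAC·AD·CA·CA·CBB
    A ↦ CA
    B ↦ DAC
    C ↦ AD
    D ↦ CBB

A->CA, B->DAC, C->AD, D->CBB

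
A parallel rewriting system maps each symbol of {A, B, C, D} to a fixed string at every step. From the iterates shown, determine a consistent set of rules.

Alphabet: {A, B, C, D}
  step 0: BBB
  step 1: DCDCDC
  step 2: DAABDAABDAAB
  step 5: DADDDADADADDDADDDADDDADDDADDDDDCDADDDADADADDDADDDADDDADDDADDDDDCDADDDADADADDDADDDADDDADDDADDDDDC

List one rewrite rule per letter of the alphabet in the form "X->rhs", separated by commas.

A->DD, B->DC, C->AB, D->DA

  step 1 ⇒ step 2: DCDCDC ⇒ DA·AB·DA·AB·DA·AB
    C ↦ AB
    D ↦ DA
    A ↦ DD  (constrained at step 2)
  step 0 ⇒ step 1: BBB ⇒ DC·DC·DC
    B ↦ DC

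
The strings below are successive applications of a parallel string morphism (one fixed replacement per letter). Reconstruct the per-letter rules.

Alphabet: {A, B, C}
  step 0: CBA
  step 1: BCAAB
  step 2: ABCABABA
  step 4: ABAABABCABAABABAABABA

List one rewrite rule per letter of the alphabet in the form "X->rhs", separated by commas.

A->AB, B->A, C->BC

  step 1 ⇒ step 2: BCAAB ⇒ A·BC·AB·AB·A
    A ↦ AB
    B ↦ A
    C ↦ BC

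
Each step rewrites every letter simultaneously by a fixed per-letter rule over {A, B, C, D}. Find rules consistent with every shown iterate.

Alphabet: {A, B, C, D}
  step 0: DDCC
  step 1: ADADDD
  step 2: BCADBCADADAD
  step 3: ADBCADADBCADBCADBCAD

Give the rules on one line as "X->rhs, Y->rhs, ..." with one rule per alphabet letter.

  step 2 ⇒ step 3: BCADBCADADAD ⇒ A·D·BC·AD·A·D·BC·AD·BC·AD·BC·AD
    A ↦ BC
    B ↦ A
    C ↦ D
    D ↦ AD

A->BC, B->A, C->D, D->AD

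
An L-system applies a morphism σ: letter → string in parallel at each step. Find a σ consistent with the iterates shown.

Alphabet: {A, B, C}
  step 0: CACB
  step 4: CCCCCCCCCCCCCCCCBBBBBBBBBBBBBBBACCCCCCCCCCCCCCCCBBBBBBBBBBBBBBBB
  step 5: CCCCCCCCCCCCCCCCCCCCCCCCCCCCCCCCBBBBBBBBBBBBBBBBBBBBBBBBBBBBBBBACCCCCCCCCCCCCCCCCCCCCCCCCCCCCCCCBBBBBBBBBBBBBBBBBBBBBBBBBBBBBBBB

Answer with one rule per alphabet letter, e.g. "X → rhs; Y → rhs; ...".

A->BA, B->BB, C->CC

  step 4 ⇒ step 5: CCCCCCCCCCCCCCCCBBBBBBBBBBBBBBBACCCCCCCCCCCCCCCCBBBBBBBBBBBBBBBB ⇒ CC·CC·CC·CC·CC·CC·CC·CC·CC·CC·CC·CC·CC·CC·CC·CC·BB·BB·BB·BB·BB·BB·BB·BB·BB·BB·BB·BB·BB·BB·BB·BA·CC·CC·CC·CC·CC·CC·CC·CC·CC·CC·CC·CC·CC·CC·CC·CC·BB·BB·BB·BB·BB·BB·BB·BB·BB·BB·BB·BB·BB·BB·BB·BB
    A ↦ BA
    B ↦ BB
    C ↦ CC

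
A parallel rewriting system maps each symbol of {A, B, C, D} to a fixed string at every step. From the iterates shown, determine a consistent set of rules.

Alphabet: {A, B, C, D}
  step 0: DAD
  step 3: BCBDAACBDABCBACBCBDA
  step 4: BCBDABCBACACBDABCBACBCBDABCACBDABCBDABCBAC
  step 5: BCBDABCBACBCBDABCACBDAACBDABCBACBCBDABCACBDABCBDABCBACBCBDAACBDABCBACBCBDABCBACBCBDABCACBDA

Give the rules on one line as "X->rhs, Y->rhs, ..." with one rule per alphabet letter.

A->AC, B->BC, C->BDA, D->B

  step 4 ⇒ step 5: BCBDABCBACACBDABCBACBCBDABCACBDABCBDABCBAC ⇒ BC·BDA·BC·B·AC·BC·BDA·BC·AC·BDA·AC·BDA·BC·B·AC·BC·BDA·BC·AC·BDA·BC·BDA·BC·B·AC·BC·BDA·AC·BDA·BC·B·AC·BC·BDA·BC·B·AC·BC·BDA·BC·AC·BDA
    A ↦ AC
    B ↦ BC
    C ↦ BDA
    D ↦ B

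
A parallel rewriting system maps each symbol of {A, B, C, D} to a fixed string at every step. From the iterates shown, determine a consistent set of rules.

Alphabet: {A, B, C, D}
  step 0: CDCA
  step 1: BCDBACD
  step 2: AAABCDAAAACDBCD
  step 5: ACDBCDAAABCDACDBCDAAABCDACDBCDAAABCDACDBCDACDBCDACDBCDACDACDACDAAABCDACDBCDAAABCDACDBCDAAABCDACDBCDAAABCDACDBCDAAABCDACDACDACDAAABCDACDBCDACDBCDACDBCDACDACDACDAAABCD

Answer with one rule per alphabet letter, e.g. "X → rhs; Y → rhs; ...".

A->ACD, B->AAA, C->B, D->CD

  step 1 ⇒ step 2: BCDBACD ⇒ AAA·B·CD·AAA·ACD·B·CD
    A ↦ ACD
    B ↦ AAA
    C ↦ B
    D ↦ CD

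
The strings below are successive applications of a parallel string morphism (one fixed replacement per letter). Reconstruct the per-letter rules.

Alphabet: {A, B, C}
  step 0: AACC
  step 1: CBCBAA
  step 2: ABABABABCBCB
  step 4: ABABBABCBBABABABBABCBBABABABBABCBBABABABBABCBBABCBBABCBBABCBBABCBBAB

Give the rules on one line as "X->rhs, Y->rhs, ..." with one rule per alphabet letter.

  step 1 ⇒ step 2: CBCBAA ⇒ A·BAB·A·BAB·CB·CB
    A ↦ CB
    B ↦ BAB
    C ↦ A

A->CB, B->BAB, C->A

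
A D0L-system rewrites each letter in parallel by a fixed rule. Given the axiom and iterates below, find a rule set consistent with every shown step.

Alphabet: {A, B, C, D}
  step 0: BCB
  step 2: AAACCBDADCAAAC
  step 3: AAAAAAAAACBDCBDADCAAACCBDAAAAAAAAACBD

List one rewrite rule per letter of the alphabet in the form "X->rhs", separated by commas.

A->AAA, B->AD, C->CBD, D->C

  step 2 ⇒ step 3: AAACCBDADCAAAC ⇒ AAA·AAA·AAA·CBD·CBD·AD·C·AAA·C·CBD·AAA·AAA·AAA·CBD
    A ↦ AAA
    B ↦ AD
    C ↦ CBD
    D ↦ C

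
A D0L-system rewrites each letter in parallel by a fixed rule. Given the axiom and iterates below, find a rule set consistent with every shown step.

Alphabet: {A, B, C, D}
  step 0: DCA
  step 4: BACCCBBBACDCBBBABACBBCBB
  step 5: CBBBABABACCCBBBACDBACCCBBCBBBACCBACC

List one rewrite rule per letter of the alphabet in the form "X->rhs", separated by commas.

  step 4 ⇒ step 5: BACCCBBBACDCBBBABACBBCBB ⇒ C·BB·BA·BA·BA·C·C·C·BB·BA·CD·BA·C·C·C·BB·C·BB·BA·C·C·BA·C·C
    A ↦ BB
    B ↦ C
    C ↦ BA
    D ↦ CD

A->BB, B->C, C->BA, D->CD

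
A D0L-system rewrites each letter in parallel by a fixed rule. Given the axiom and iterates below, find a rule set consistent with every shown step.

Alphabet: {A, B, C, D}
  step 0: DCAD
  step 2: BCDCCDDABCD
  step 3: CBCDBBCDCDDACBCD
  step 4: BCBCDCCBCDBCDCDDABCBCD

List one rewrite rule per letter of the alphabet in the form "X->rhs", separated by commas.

A->DA, B->C, C->B, D->CD

  step 3 ⇒ step 4: CBCDBBCDCDDACBCD ⇒ B·C·B·CD·C·C·B·CD·B·CD·CD·DA·B·C·B·CD
    A ↦ DA
    B ↦ C
    C ↦ B
    D ↦ CD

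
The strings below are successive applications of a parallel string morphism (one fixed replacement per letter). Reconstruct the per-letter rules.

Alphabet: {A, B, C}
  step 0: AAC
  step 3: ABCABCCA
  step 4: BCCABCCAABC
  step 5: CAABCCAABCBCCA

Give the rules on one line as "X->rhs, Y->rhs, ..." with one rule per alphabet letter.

  step 4 ⇒ step 5: BCCABCCAABC ⇒ C·A·A·BC·C·A·A·BC·BC·C·A
    A ↦ BC
    B ↦ C
    C ↦ A

A->BC, B->C, C->A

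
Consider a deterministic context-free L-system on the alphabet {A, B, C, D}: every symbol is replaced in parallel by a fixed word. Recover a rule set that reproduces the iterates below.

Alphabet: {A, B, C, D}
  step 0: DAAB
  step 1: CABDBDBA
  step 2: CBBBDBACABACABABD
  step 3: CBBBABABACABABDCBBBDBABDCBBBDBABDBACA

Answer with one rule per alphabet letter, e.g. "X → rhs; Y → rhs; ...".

  step 2 ⇒ step 3: CBBBDBACABACABABD ⇒ CBB·BA·BA·BA·CA·BA·BD·CBB·BD·BA·BD·CBB·BD·BA·BD·BA·CA
    A ↦ BD
    B ↦ BA
    C ↦ CBB
    D ↦ CA

A->BD, B->BA, C->CBB, D->CA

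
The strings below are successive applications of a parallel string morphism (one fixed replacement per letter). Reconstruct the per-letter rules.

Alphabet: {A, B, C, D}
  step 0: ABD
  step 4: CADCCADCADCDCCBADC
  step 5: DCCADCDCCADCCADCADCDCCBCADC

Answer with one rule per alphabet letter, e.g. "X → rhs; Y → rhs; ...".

  step 4 ⇒ step 5: CADCCADCADCDCCBADC ⇒ DC·C·A·DC·DC·C·A·DC·C·A·DC·A·DC·DC·CB·C·A·DC
    A ↦ C
    B ↦ CB
    C ↦ DC
    D ↦ A

A->C, B->CB, C->DC, D->A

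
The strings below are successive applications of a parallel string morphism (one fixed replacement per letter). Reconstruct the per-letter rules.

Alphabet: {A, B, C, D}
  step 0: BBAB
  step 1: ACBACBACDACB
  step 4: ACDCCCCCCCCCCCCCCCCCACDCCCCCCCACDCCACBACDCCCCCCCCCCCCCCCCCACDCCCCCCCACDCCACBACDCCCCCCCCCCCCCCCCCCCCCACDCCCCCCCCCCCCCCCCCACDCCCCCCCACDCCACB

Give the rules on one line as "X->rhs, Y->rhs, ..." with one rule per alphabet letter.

  step 0 ⇒ step 1: BBAB ⇒ ACB·ACB·ACD·ACB
    A ↦ ACD
    B ↦ ACB
    C ↦ CC  (constrained at step 1)
    D ↦ C  (constrained at step 1)

A->ACD, B->ACB, C->CC, D->C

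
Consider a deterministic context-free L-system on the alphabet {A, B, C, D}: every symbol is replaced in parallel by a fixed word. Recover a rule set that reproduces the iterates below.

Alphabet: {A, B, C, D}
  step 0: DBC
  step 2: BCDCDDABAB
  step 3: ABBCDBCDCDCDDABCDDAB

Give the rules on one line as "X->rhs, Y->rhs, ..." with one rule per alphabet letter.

A->CDD, B->AB, C->B, D->CD

  step 2 ⇒ step 3: BCDCDDABAB ⇒ AB·B·CD·B·CD·CD·CDD·AB·CDD·AB
    A ↦ CDD
    B ↦ AB
    C ↦ B
    D ↦ CD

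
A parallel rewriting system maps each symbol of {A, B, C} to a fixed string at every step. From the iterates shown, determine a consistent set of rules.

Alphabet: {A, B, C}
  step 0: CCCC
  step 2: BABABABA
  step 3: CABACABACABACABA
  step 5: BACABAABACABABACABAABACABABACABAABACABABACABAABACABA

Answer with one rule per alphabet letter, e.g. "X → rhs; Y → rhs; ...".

  step 2 ⇒ step 3: BABABABA ⇒ CA·BA·CA·BA·CA·BA·CA·BA
    A ↦ BA
    B ↦ CA
    C ↦ A  (constrained at step 0)

A->BA, B->CA, C->A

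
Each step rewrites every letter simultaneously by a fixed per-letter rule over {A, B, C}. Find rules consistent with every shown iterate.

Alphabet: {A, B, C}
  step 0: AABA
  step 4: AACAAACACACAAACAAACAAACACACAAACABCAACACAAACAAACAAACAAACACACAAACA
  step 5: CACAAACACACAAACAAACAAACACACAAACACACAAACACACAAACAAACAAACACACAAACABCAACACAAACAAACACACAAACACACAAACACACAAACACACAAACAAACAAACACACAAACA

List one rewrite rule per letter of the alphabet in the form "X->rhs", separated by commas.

A->CA, B->BC, C->AA

  step 4 ⇒ step 5: AACAAACACACAAACAAACAAACACACAAACABCAACACAAACAAACAAACAAACACACAAACA ⇒ CA·CA·AA·CA·CA·CA·AA·CA·AA·CA·AA·CA·CA·CA·AA·CA·CA·CA·AA·CA·CA·CA·AA·CA·AA·CA·AA·CA·CA·CA·AA·CA·BC·AA·CA·CA·AA·CA·AA·CA·CA·CA·AA·CA·CA·CA·AA·CA·CA·CA·AA·CA·CA·CA·AA·CA·AA·CA·AA·CA·CA·CA·AA·CA
    A ↦ CA
    B ↦ BC
    C ↦ AA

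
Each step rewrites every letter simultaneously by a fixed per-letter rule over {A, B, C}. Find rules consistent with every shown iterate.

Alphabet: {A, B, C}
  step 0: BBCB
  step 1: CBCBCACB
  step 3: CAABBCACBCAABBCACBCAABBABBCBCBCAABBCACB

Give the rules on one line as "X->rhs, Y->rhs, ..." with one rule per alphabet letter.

  step 0 ⇒ step 1: BBCB ⇒ CB·CB·CA·CB
    B ↦ CB
    C ↦ CA
    A ↦ ABB  (constrained at step 1)

A->ABB, B->CB, C->CA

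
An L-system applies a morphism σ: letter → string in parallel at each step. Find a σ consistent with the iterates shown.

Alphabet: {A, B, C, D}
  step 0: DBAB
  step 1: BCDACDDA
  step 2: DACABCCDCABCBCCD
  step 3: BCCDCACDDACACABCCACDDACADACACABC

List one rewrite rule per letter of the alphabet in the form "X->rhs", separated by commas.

  step 2 ⇒ step 3: DACABCCDCABCBCCD ⇒ BC·CD·CA·CD·DA·CA·CA·BC·CA·CD·DA·CA·DA·CA·CA·BC
    A ↦ CD
    B ↦ DA
    C ↦ CA
    D ↦ BC

A->CD, B->DA, C->CA, D->BC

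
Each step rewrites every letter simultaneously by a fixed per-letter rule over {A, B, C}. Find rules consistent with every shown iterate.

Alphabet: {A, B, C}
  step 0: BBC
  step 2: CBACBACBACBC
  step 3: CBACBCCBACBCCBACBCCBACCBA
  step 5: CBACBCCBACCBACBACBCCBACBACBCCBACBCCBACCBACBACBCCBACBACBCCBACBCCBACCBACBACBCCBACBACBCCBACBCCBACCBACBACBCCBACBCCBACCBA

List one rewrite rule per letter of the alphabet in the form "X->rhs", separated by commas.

  step 2 ⇒ step 3: CBACBACBACBC ⇒ CBA·C·BC·CBA·C·BC·CBA·C·BC·CBA·C·CBA
    A ↦ BC
    B ↦ C
    C ↦ CBA

A->BC, B->C, C->CBA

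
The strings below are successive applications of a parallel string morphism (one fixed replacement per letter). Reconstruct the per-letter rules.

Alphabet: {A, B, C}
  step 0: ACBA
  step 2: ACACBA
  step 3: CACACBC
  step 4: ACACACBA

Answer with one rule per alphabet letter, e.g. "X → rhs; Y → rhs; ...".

  step 3 ⇒ step 4: CACACBC ⇒ A·C·A·C·A·CB·A
    A ↦ C
    B ↦ CB
    C ↦ A

A->C, B->CB, C->A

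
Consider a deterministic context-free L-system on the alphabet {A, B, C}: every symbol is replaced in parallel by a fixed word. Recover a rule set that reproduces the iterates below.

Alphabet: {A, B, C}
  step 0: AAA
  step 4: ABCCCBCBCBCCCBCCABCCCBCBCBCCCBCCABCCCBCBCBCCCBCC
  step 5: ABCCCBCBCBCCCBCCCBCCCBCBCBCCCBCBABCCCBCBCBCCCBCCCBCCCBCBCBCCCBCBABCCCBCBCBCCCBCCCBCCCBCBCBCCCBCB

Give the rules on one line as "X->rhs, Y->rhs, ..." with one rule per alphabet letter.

A->AB, B->CC, C->CB

  step 4 ⇒ step 5: ABCCCBCBCBCCCBCCABCCCBCBCBCCCBCCABCCCBCBCBCCCBCC ⇒ AB·CC·CB·CB·CB·CC·CB·CC·CB·CC·CB·CB·CB·CC·CB·CB·AB·CC·CB·CB·CB·CC·CB·CC·CB·CC·CB·CB·CB·CC·CB·CB·AB·CC·CB·CB·CB·CC·CB·CC·CB·CC·CB·CB·CB·CC·CB·CB
    A ↦ AB
    B ↦ CC
    C ↦ CB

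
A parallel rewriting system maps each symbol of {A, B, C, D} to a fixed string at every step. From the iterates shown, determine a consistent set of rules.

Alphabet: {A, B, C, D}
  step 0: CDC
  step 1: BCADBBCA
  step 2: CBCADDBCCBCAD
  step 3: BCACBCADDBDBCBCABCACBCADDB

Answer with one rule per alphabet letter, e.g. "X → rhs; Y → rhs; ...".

A->D, B->C, C->BCA, D->DB

  step 2 ⇒ step 3: CBCADDBCCBCAD ⇒ BCA·C·BCA·D·DB·DB·C·BCA·BCA·C·BCA·D·DB
    A ↦ D
    B ↦ C
    C ↦ BCA
    D ↦ DB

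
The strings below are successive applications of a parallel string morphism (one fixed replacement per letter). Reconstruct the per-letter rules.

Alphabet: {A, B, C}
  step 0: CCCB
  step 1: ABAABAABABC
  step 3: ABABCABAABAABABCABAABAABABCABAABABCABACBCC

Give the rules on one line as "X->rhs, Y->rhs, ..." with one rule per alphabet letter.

A->C, B->BC, C->ABA

  step 0 ⇒ step 1: CCCB ⇒ ABA·ABA·ABA·BC
    B ↦ BC
    C ↦ ABA
    A ↦ C  (constrained at step 1)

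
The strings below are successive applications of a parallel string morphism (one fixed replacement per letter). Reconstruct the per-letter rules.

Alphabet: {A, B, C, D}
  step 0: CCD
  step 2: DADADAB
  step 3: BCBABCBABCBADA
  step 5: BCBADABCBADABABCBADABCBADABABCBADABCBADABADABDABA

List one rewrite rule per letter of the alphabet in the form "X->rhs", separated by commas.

A->BA, B->DA, C->B, D->BC

  step 2 ⇒ step 3: DADADAB ⇒ BC·BA·BC·BA·BC·BA·DA
    A ↦ BA
    B ↦ DA
    D ↦ BC
    C ↦ B  (constrained at step 0)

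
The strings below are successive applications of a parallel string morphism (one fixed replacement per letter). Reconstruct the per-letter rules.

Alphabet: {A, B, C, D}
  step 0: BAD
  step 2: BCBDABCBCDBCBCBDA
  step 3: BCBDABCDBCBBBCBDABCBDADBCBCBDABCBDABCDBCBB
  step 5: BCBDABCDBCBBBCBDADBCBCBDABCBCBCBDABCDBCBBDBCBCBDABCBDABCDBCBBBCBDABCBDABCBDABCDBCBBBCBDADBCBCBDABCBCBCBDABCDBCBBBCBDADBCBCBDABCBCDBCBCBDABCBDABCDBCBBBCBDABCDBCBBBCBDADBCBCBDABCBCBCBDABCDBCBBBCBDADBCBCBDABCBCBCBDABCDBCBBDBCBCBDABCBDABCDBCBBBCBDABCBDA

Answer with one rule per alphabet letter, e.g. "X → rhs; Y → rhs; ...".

  step 2 ⇒ step 3: BCBDABCBCDBCBCBDA ⇒ BC·BDA·BC·DBC·BB·BC·BDA·BC·BDA·DBC·BC·BDA·BC·BDA·BC·DBC·BB
    A ↦ BB
    B ↦ BC
    C ↦ BDA
    D ↦ DBC

A->BB, B->BC, C->BDA, D->DBC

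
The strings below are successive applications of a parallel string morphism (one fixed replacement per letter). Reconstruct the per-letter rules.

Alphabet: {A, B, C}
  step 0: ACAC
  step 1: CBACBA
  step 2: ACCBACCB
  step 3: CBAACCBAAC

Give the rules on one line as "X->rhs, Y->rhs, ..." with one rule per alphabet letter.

  step 2 ⇒ step 3: ACCBACCB ⇒ CB·A·A·C·CB·A·A·C
    A ↦ CB
    B ↦ C
    C ↦ A

A->CB, B->C, C->A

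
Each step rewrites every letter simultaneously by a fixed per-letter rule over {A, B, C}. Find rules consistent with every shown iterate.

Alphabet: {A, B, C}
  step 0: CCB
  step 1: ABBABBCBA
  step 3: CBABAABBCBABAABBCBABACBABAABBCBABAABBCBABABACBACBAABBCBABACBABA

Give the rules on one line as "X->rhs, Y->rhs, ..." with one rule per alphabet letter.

  step 0 ⇒ step 1: CCB ⇒ ABB·ABB·CBA
    B ↦ CBA
    C ↦ ABB
    A ↦ BA  (constrained at step 1)

A->BA, B->CBA, C->ABB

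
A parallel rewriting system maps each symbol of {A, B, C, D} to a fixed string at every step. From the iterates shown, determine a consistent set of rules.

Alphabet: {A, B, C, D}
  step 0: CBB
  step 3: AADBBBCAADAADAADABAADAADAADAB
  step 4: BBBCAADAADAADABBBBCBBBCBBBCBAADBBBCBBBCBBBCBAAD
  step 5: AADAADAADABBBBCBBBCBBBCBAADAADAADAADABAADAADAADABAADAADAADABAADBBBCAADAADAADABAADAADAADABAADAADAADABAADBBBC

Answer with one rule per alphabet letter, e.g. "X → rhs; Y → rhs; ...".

A->B, B->AAD, C->AB, D->BC

  step 4 ⇒ step 5: BBBCAADAADAADABBBBCBBBCBBBCBAADBBBCBBBCBBBCBAAD ⇒ AAD·AAD·AAD·AB·B·B·BC·B·B·BC·B·B·BC·B·AAD·AAD·AAD·AAD·AB·AAD·AAD·AAD·AB·AAD·AAD·AAD·AB·AAD·B·B·BC·AAD·AAD·AAD·AB·AAD·AAD·AAD·AB·AAD·AAD·AAD·AB·AAD·B·B·BC
    A ↦ B
    B ↦ AAD
    C ↦ AB
    D ↦ BC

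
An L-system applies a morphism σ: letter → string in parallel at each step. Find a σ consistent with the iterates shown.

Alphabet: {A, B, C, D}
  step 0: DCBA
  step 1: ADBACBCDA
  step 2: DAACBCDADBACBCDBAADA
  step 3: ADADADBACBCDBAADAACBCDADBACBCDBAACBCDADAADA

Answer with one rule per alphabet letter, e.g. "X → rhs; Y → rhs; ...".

  step 2 ⇒ step 3: DAACBCDADBACBCDBAADA ⇒ A·DA·DA·DBA·CBC·DBA·A·DA·A·CBC·DA·DBA·CBC·DBA·A·CBC·DA·DA·A·DA
    A ↦ DA
    B ↦ CBC
    C ↦ DBA
    D ↦ A

A->DA, B->CBC, C->DBA, D->A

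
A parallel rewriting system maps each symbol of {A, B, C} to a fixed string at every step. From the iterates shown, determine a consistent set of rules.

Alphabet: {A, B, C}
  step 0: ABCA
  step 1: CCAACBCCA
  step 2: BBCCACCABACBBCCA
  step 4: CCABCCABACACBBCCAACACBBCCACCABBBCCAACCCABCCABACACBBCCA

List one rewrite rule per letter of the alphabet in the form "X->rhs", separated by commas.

  step 1 ⇒ step 2: CCAACBCCA ⇒ B·B·CCA·CCA·B·AC·B·B·CCA
    A ↦ CCA
    B ↦ AC
    C ↦ B

A->CCA, B->AC, C->B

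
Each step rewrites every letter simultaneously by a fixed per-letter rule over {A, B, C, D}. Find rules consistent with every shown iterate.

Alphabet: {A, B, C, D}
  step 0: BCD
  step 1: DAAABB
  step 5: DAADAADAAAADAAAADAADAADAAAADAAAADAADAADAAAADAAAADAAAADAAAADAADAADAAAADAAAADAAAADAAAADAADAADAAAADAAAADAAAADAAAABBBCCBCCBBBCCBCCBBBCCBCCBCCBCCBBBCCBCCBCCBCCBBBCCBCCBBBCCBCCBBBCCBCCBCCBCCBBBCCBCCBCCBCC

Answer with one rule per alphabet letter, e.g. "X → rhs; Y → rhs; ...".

  step 0 ⇒ step 1: BCD ⇒ DAA·A·BB
    B ↦ DAA
    C ↦ A
    D ↦ BB
    A ↦ BCC  (constrained at step 1)

A->BCC, B->DAA, C->A, D->BB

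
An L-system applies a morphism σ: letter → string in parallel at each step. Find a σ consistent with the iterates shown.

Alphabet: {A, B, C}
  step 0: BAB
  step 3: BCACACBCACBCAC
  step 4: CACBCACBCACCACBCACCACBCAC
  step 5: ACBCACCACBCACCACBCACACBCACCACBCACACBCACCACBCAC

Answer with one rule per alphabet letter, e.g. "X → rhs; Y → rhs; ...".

  step 4 ⇒ step 5: CACBCACBCACCACBCACCACBCAC ⇒ AC·BC·AC·C·AC·BC·AC·C·AC·BC·AC·AC·BC·AC·C·AC·BC·AC·AC·BC·AC·C·AC·BC·AC
    A ↦ BC
    B ↦ C
    C ↦ AC

A->BC, B->C, C->AC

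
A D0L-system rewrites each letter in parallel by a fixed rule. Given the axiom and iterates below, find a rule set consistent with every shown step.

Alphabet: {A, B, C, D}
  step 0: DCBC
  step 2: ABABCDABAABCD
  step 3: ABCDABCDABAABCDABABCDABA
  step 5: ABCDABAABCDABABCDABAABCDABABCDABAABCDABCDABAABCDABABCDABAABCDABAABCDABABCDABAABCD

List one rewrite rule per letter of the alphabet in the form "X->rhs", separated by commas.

  step 2 ⇒ step 3: ABABCDABAABCD ⇒ AB·CD·AB·CD·AB·A·AB·CD·AB·AB·CD·AB·A
    A ↦ AB
    B ↦ CD
    C ↦ AB
    D ↦ A

A->AB, B->CD, C->AB, D->A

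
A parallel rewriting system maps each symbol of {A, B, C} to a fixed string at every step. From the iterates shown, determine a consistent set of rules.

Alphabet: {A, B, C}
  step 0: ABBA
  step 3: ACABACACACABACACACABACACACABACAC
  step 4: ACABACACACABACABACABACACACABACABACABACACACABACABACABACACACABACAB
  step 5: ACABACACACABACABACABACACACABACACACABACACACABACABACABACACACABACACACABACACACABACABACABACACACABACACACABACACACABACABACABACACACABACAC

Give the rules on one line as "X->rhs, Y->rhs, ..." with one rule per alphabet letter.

  step 4 ⇒ step 5: ACABACACACABACABACABACACACABACABACABACACACABACABACABACACACABACAB ⇒ AC·AB·AC·AC·AC·AB·AC·AB·AC·AB·AC·AC·AC·AB·AC·AC·AC·AB·AC·AC·AC·AB·AC·AB·AC·AB·AC·AC·AC·AB·AC·AC·AC·AB·AC·AC·AC·AB·AC·AB·AC·AB·AC·AC·AC·AB·AC·AC·AC·AB·AC·AC·AC·AB·AC·AB·AC·AB·AC·AC·AC·AB·AC·AC
    A ↦ AC
    B ↦ AC
    C ↦ AB

A->AC, B->AC, C->AB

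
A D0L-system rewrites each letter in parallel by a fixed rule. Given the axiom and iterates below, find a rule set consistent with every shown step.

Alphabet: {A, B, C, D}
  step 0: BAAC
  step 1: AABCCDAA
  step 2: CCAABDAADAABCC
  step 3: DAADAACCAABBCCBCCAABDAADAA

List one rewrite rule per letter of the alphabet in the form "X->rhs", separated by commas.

  step 2 ⇒ step 3: CCAABDAADAABCC ⇒ DAA·DAA·C·C·AAB·B·C·C·B·C·C·AAB·DAA·DAA
    A ↦ C
    B ↦ AAB
    C ↦ DAA
    D ↦ B

A->C, B->AAB, C->DAA, D->B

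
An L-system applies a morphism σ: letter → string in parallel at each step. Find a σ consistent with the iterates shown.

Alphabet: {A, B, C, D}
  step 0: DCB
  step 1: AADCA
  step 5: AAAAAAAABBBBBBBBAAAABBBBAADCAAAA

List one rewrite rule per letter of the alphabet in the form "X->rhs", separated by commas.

  step 0 ⇒ step 1: DCB ⇒ AA·DC·A
    B ↦ A
    C ↦ DC
    D ↦ AA
    A ↦ BB  (constrained at step 1)

A->BB, B->A, C->DC, D->AA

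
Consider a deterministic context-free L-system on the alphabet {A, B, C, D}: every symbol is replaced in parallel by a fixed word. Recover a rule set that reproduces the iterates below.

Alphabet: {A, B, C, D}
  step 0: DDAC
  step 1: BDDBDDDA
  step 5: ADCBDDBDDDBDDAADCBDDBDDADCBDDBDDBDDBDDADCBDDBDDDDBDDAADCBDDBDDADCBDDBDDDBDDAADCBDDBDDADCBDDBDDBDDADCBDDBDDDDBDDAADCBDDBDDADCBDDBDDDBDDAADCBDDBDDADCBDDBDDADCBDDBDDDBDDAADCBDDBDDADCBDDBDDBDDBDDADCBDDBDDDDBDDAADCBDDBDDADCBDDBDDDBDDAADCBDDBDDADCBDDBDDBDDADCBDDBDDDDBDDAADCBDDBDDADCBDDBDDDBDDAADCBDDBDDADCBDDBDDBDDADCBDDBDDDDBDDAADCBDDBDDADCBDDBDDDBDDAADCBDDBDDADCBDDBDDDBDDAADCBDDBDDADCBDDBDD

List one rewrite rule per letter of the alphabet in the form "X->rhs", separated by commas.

  step 0 ⇒ step 1: DDAC ⇒ BDD·BDD·D·A
    A ↦ D
    C ↦ A
    D ↦ BDD
    B ↦ ADC  (constrained at step 1)

A->D, B->ADC, C->A, D->BDD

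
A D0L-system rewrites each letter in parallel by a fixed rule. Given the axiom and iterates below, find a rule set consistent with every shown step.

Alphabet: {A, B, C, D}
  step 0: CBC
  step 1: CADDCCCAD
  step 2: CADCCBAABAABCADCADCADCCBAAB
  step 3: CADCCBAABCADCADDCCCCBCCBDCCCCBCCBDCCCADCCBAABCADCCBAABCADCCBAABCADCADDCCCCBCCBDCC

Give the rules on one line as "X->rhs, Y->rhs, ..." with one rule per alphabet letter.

  step 2 ⇒ step 3: CADCCBAABAABCADCADCADCCBAAB ⇒ CAD·CCB·AAB·CAD·CAD·DCC·CCB·CCB·DCC·CCB·CCB·DCC·CAD·CCB·AAB·CAD·CCB·AAB·CAD·CCB·AAB·CAD·CAD·DCC·CCB·CCB·DCC
    A ↦ CCB
    B ↦ DCC
    C ↦ CAD
    D ↦ AAB

A->CCB, B->DCC, C->CAD, D->AAB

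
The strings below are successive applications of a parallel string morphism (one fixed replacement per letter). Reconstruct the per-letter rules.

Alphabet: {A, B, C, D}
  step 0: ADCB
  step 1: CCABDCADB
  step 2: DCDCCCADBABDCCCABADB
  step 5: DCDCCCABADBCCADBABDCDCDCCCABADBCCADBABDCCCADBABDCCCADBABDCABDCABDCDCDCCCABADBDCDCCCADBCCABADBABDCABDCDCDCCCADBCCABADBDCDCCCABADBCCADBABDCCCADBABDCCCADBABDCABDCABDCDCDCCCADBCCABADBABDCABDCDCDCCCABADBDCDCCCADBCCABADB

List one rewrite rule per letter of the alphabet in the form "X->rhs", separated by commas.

  step 1 ⇒ step 2: CCABDCADB ⇒ DC·DC·CC·ADB·AB·DC·CC·AB·ADB
    A ↦ CC
    B ↦ ADB
    C ↦ DC
    D ↦ AB

A->CC, B->ADB, C->DC, D->AB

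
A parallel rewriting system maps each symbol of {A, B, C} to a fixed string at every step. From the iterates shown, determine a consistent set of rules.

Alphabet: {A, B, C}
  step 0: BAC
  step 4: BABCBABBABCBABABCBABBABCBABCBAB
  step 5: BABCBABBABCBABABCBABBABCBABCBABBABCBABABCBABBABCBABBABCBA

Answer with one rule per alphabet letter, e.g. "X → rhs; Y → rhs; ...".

A->BC, B->BA, C->B

  step 4 ⇒ step 5: BABCBABBABCBABABCBABBABCBABCBAB ⇒ BA·BC·BA·B·BA·BC·BA·BA·BC·BA·B·BA·BC·BA·BC·BA·B·BA·BC·BA·BA·BC·BA·B·BA·BC·BA·B·BA·BC·BA
    A ↦ BC
    B ↦ BA
    C ↦ B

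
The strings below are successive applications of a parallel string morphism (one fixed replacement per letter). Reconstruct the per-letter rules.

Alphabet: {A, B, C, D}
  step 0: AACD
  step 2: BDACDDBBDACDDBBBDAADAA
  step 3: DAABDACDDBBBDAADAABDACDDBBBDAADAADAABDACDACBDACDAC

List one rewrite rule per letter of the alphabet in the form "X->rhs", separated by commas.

  step 2 ⇒ step 3: BDACDDBBDACDDBBBDAADAA ⇒ DAA·B·DAC·DDB·B·B·DAA·DAA·B·DAC·DDB·B·B·DAA·DAA·DAA·B·DAC·DAC·B·DAC·DAC
    A ↦ DAC
    B ↦ DAA
    C ↦ DDB
    D ↦ B

A->DAC, B->DAA, C->DDB, D->B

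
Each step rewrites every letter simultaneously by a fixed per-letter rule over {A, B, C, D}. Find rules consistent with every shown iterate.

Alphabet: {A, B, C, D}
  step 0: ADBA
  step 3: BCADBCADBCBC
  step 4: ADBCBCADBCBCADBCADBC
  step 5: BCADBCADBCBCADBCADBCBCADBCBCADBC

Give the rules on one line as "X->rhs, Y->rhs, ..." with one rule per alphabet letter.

  step 4 ⇒ step 5: ADBCBCADBCBCADBCADBC ⇒ B·C·AD·BC·AD·BC·B·C·AD·BC·AD·BC·B·C·AD·BC·B·C·AD·BC
    A ↦ B
    B ↦ AD
    C ↦ BC
    D ↦ C

A->B, B->AD, C->BC, D->C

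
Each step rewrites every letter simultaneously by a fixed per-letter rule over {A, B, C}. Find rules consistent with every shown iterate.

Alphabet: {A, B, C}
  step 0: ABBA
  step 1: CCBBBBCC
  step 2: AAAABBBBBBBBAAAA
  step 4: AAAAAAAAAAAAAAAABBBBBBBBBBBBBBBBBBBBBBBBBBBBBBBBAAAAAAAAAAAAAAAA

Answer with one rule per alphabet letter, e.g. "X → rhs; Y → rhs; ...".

  step 1 ⇒ step 2: CCBBBBCC ⇒ AA·AA·BB·BB·BB·BB·AA·AA
    B ↦ BB
    C ↦ AA
  step 0 ⇒ step 1: ABBA ⇒ CC·BB·BB·CC
    A ↦ CC

A->CC, B->BB, C->AA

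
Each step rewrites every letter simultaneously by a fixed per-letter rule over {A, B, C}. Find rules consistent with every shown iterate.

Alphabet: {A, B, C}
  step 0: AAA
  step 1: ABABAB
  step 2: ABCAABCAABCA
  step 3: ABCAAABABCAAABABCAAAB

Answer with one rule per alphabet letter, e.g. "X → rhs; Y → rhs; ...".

A->AB, B->CA, C->A

  step 2 ⇒ step 3: ABCAABCAABCA ⇒ AB·CA·A·AB·AB·CA·A·AB·AB·CA·A·AB
    A ↦ AB
    B ↦ CA
    C ↦ A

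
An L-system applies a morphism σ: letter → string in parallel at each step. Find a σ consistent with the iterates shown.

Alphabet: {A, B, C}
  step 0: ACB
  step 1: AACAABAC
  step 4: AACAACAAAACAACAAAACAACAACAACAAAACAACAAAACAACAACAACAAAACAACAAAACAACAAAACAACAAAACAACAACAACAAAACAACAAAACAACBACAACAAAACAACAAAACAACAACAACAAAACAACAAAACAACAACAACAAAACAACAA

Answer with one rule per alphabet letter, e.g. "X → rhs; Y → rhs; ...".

  step 0 ⇒ step 1: ACB ⇒ AAC·AA·BAC
    A ↦ AAC
    B ↦ BAC
    C ↦ AA

A->AAC, B->BAC, C->AA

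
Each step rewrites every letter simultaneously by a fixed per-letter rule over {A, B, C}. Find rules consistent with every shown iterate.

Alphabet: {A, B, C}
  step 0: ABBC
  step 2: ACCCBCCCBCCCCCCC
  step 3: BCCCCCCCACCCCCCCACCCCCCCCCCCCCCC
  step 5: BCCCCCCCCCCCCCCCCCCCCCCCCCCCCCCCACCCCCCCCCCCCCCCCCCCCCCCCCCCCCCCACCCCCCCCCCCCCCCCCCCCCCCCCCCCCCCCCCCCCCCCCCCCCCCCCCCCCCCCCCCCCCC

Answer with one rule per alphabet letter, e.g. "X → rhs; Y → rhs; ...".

A->BC, B->AC, C->CC

  step 2 ⇒ step 3: ACCCBCCCBCCCCCCC ⇒ BC·CC·CC·CC·AC·CC·CC·CC·AC·CC·CC·CC·CC·CC·CC·CC
    A ↦ BC
    B ↦ AC
    C ↦ CC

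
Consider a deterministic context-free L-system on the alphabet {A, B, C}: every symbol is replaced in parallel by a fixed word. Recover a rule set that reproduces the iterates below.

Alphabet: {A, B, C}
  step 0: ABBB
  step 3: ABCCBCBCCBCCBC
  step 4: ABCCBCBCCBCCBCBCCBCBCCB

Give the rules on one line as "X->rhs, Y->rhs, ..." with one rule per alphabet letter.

  step 3 ⇒ step 4: ABCCBCBCCBCCBC ⇒ AB·C·CB·CB·C·CB·C·CB·CB·C·CB·CB·C·CB
    A ↦ AB
    B ↦ C
    C ↦ CB

A->AB, B->C, C->CB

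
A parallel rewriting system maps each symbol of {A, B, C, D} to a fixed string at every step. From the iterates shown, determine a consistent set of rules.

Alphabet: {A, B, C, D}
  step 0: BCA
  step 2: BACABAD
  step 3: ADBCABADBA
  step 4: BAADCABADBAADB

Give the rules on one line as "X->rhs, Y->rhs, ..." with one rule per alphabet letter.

A->B, B->AD, C->CA, D->A

  step 3 ⇒ step 4: ADBCABADBA ⇒ B·A·AD·CA·B·AD·B·A·AD·B
    A ↦ B
    B ↦ AD
    C ↦ CA
    D ↦ A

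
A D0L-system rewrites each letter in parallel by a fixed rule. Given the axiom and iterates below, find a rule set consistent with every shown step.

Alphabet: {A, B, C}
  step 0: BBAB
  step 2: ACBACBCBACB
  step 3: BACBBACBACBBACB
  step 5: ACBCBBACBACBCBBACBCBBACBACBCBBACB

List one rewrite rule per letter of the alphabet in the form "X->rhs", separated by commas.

A->B, B->CB, C->A

  step 2 ⇒ step 3: ACBACBCBACB ⇒ B·A·CB·B·A·CB·A·CB·B·A·CB
    A ↦ B
    B ↦ CB
    C ↦ A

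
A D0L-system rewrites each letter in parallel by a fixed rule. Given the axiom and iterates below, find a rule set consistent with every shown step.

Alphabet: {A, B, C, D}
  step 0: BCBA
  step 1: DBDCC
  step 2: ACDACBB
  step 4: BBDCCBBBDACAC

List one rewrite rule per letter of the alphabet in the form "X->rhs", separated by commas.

A->CC, B->D, C->B, D->AC

  step 1 ⇒ step 2: DBDCC ⇒ AC·D·AC·B·B
    B ↦ D
    C ↦ B
    D ↦ AC
  step 0 ⇒ step 1: BCBA ⇒ D·B·D·CC
    A ↦ CC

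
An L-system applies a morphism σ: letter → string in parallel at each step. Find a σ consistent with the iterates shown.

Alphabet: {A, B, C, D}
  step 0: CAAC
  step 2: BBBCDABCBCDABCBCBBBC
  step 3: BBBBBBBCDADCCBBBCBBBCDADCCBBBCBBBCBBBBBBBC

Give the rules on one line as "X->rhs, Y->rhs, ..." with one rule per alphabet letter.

A->DCC, B->BB, C->BC, D->DA

  step 2 ⇒ step 3: BBBCDABCBCDABCBCBBBC ⇒ BB·BB·BB·BC·DA·DCC·BB·BC·BB·BC·DA·DCC·BB·BC·BB·BC·BB·BB·BB·BC
    A ↦ DCC
    B ↦ BB
    C ↦ BC
    D ↦ DA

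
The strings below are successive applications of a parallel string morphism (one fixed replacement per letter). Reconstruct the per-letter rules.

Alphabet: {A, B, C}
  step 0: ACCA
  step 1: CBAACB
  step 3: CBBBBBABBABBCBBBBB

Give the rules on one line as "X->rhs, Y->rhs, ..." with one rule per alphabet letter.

A->CB, B->BB, C->A

  step 0 ⇒ step 1: ACCA ⇒ CB·A·A·CB
    A ↦ CB
    C ↦ A
    B ↦ BB  (constrained at step 1)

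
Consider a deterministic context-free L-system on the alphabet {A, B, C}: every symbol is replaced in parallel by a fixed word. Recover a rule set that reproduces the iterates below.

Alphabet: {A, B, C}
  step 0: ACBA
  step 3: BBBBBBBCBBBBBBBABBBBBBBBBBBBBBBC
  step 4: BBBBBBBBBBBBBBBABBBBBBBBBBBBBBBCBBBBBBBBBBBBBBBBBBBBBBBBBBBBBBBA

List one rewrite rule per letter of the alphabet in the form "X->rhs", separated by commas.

  step 3 ⇒ step 4: BBBBBBBCBBBBBBBABBBBBBBBBBBBBBBC ⇒ BB·BB·BB·BB·BB·BB·BB·BA·BB·BB·BB·BB·BB·BB·BB·BC·BB·BB·BB·BB·BB·BB·BB·BB·BB·BB·BB·BB·BB·BB·BB·BA
    A ↦ BC
    B ↦ BB
    C ↦ BA

A->BC, B->BB, C->BA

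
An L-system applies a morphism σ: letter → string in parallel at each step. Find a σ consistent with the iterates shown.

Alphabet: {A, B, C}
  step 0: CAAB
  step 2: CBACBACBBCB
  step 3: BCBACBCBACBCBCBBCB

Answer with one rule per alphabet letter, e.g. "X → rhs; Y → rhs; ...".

  step 2 ⇒ step 3: CBACBACBBCB ⇒ B·CB·AC·B·CB·AC·B·CB·CB·B·CB
    A ↦ AC
    B ↦ CB
    C ↦ B

A->AC, B->CB, C->B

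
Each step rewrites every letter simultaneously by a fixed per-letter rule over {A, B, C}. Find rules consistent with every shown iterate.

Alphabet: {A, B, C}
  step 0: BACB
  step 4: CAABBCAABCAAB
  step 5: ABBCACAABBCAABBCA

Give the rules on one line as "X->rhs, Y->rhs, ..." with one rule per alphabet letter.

  step 4 ⇒ step 5: CAABBCAABCAAB ⇒ A·B·B·CA·CA·A·B·B·CA·A·B·B·CA
    A ↦ B
    B ↦ CA
    C ↦ A

A->B, B->CA, C->A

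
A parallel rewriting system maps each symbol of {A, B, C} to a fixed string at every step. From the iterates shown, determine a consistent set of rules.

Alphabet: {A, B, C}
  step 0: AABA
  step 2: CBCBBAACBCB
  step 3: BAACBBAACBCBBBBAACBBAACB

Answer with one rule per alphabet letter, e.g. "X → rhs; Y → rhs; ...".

  step 2 ⇒ step 3: CBCBBAACBCB ⇒ BAA·CB·BAA·CB·CB·B·B·BAA·CB·BAA·CB
    A ↦ B
    B ↦ CB
    C ↦ BAA

A->B, B->CB, C->BAA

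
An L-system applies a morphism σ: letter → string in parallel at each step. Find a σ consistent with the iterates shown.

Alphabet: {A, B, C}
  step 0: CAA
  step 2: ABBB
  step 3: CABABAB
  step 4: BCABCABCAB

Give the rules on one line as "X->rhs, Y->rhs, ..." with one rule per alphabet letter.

A->C, B->AB, C->B

  step 3 ⇒ step 4: CABABAB ⇒ B·C·AB·C·AB·C·AB
    A ↦ C
    B ↦ AB
    C ↦ B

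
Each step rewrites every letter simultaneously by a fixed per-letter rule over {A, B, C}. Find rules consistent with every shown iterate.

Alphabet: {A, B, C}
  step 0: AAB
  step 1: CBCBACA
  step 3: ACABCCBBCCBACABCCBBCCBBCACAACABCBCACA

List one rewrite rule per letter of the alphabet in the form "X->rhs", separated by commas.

A->CB, B->ACA, C->BC

  step 0 ⇒ step 1: AAB ⇒ CB·CB·ACA
    A ↦ CB
    B ↦ ACA
    C ↦ BC  (constrained at step 1)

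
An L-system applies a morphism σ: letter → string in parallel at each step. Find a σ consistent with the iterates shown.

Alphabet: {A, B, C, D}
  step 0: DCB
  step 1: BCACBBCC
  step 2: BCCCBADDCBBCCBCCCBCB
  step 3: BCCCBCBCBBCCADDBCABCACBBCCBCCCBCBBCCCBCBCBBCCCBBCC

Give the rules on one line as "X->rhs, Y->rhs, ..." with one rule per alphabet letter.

  step 2 ⇒ step 3: BCCCBADDCBBCCBCCCBCB ⇒ BCC·CB·CB·CB·BCC·ADD·BCA·BCA·CB·BCC·BCC·CB·CB·BCC·CB·CB·CB·BCC·CB·BCC
    A ↦ ADD
    B ↦ BCC
    C ↦ CB
    D ↦ BCA

A->ADD, B->BCC, C->CB, D->BCA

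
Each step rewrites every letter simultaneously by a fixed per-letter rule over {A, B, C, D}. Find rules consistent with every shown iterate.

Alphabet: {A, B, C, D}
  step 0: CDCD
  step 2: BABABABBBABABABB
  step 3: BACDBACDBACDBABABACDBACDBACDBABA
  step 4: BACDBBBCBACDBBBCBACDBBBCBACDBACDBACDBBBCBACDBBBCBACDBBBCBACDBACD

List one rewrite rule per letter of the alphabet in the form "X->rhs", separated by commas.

A->CD, B->BA, C->BB, D->BC

  step 3 ⇒ step 4: BACDBACDBACDBABABACDBACDBACDBABA ⇒ BA·CD·BB·BC·BA·CD·BB·BC·BA·CD·BB·BC·BA·CD·BA·CD·BA·CD·BB·BC·BA·CD·BB·BC·BA·CD·BB·BC·BA·CD·BA·CD
    A ↦ CD
    B ↦ BA
    C ↦ BB
    D ↦ BC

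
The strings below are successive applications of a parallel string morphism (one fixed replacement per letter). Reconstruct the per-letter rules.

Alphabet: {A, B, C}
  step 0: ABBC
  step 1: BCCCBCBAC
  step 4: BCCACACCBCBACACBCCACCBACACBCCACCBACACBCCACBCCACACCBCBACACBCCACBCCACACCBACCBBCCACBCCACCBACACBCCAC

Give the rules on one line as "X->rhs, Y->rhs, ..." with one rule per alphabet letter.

A->BCC, B->CB, C->AC

  step 0 ⇒ step 1: ABBC ⇒ BCC·CB·CB·AC
    A ↦ BCC
    B ↦ CB
    C ↦ AC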